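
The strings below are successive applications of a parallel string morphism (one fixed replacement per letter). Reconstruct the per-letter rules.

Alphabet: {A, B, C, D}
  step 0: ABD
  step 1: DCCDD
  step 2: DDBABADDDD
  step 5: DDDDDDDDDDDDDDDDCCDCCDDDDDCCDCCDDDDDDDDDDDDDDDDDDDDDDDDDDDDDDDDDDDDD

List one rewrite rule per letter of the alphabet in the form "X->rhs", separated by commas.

  step 1 ⇒ step 2: DCCDD ⇒ DD·BA·BA·DD·DD
    C ↦ BA
    D ↦ DD
  step 0 ⇒ step 1: ABD ⇒ D·CC·DD
    A ↦ D
  step 0 ⇒ step 1: ABD ⇒ D·CC·DD
    B ↦ CC

A->D, B->CC, C->BA, D->DD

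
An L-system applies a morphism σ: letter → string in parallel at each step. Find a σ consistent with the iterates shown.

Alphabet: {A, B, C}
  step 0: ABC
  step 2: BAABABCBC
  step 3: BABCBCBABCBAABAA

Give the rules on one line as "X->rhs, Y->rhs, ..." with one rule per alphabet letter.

A->BC, B->BA, C->A

  step 2 ⇒ step 3: BAABABCBC ⇒ BA·BC·BC·BA·BC·BA·A·BA·A
    A ↦ BC
    B ↦ BA
    C ↦ A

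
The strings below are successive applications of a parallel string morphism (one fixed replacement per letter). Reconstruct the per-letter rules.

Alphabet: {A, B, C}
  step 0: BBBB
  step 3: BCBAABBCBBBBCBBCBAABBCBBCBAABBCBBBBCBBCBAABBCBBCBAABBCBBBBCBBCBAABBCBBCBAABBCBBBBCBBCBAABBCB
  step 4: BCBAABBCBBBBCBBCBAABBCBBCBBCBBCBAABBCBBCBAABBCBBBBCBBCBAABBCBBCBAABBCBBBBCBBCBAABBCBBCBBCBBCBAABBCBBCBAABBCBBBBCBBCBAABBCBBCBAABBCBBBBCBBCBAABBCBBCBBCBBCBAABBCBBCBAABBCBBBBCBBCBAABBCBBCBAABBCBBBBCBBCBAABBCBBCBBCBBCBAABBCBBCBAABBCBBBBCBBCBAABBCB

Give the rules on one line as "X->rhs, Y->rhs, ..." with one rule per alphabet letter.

  step 3 ⇒ step 4: BCBAABBCBBBBCBBCBAABBCBBCBAABBCBBBBCBBCBAABBCBBCBAABBCBBBBCBBCBAABBCBBCBAABBCBBBBCBBCBAABBCB ⇒ BCB·AAB·BCB·B·B·BCB·BCB·AAB·BCB·BCB·BCB·BCB·AAB·BCB·BCB·AAB·BCB·B·B·BCB·BCB·AAB·BCB·BCB·AAB·BCB·B·B·BCB·BCB·AAB·BCB·BCB·BCB·BCB·AAB·BCB·BCB·AAB·BCB·B·B·BCB·BCB·AAB·BCB·BCB·AAB·BCB·B·B·BCB·BCB·AAB·BCB·BCB·BCB·BCB·AAB·BCB·BCB·AAB·BCB·B·B·BCB·BCB·AAB·BCB·BCB·AAB·BCB·B·B·BCB·BCB·AAB·BCB·BCB·BCB·BCB·AAB·BCB·BCB·AAB·BCB·B·B·BCB·BCB·AAB·BCB
    A ↦ B
    B ↦ BCB
    C ↦ AAB

A->B, B->BCB, C->AAB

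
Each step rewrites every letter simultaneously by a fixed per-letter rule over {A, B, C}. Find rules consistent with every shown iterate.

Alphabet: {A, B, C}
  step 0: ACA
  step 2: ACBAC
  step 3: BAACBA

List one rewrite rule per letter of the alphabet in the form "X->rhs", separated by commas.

  step 2 ⇒ step 3: ACBAC ⇒ B·A·AC·B·A
    A ↦ B
    B ↦ AC
    C ↦ A

A->B, B->AC, C->A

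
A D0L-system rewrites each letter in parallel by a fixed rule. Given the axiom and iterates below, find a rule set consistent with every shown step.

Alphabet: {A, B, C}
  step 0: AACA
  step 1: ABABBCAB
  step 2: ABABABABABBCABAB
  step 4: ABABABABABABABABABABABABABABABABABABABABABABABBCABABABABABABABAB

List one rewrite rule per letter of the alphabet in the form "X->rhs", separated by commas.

A->AB, B->AB, C->BC

  step 1 ⇒ step 2: ABABBCAB ⇒ AB·AB·AB·AB·AB·BC·AB·AB
    A ↦ AB
    B ↦ AB
    C ↦ BC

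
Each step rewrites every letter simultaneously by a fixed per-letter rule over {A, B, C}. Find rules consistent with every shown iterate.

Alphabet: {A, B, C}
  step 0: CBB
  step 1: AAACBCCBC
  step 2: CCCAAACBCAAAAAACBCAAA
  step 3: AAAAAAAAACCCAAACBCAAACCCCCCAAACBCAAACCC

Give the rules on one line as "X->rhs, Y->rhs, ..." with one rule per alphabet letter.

  step 2 ⇒ step 3: CCCAAACBCAAAAAACBCAAA ⇒ AAA·AAA·AAA·C·C·C·AAA·CBC·AAA·C·C·C·C·C·C·AAA·CBC·AAA·C·C·C
    A ↦ C
    B ↦ CBC
    C ↦ AAA

A->C, B->CBC, C->AAA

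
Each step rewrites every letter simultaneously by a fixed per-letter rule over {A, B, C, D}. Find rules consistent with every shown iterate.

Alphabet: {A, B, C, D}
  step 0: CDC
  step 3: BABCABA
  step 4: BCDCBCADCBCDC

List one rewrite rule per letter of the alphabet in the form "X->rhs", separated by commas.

A->DC, B->BC, C->A, D->B

  step 3 ⇒ step 4: BABCABA ⇒ BC·DC·BC·A·DC·BC·DC
    A ↦ DC
    B ↦ BC
    C ↦ A
    D ↦ B  (constrained at step 0)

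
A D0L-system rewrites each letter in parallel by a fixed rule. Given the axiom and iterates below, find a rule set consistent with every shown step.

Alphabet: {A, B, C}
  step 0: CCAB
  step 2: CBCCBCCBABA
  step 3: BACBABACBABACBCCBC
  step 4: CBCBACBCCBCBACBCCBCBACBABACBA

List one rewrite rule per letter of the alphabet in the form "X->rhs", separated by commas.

  step 3 ⇒ step 4: BACBABACBABACBCCBC ⇒ C·BC·BA·C·BC·C·BC·BA·C·BC·C·BC·BA·C·BA·BA·C·BA
    A ↦ BC
    B ↦ C
    C ↦ BA

A->BC, B->C, C->BA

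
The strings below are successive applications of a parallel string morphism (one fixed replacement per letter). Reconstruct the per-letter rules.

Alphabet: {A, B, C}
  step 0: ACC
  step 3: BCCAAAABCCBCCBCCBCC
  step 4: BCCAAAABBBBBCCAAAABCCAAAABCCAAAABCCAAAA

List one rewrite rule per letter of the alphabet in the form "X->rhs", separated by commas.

A->B, B->BCC, C->AA

  step 3 ⇒ step 4: BCCAAAABCCBCCBCCBCC ⇒ BCC·AA·AA·B·B·B·B·BCC·AA·AA·BCC·AA·AA·BCC·AA·AA·BCC·AA·AA
    A ↦ B
    B ↦ BCC
    C ↦ AA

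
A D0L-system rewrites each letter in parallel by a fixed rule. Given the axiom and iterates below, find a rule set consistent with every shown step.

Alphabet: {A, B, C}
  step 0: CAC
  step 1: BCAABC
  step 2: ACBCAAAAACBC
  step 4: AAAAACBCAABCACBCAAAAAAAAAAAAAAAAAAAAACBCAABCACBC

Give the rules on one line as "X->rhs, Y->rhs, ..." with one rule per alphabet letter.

A->AA, B->AC, C->BC

  step 1 ⇒ step 2: BCAABC ⇒ AC·BC·AA·AA·AC·BC
    A ↦ AA
    B ↦ AC
    C ↦ BC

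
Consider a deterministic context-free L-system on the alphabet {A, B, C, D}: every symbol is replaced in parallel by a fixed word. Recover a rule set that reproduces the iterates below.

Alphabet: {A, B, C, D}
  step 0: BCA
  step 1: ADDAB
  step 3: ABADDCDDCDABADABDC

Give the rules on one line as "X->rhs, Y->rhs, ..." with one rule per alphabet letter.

  step 0 ⇒ step 1: BCA ⇒ AD·D·AB
    A ↦ AB
    B ↦ AD
    C ↦ D
    D ↦ DC  (constrained at step 1)

A->AB, B->AD, C->D, D->DC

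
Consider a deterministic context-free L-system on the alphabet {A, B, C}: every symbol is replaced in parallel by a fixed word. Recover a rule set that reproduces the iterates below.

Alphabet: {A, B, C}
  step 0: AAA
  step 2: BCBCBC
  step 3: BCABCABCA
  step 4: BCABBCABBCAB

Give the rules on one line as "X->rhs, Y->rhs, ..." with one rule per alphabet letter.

  step 3 ⇒ step 4: BCABCABCA ⇒ BC·A·B·BC·A·B·BC·A·B
    A ↦ B
    B ↦ BC
    C ↦ A

A->B, B->BC, C->A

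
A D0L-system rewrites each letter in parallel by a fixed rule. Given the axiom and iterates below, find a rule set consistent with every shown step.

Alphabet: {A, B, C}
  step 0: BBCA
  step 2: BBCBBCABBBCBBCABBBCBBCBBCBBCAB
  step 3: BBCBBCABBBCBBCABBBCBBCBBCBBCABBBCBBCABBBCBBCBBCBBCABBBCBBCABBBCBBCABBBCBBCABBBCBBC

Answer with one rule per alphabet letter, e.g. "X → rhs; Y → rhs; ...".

A->BBC, B->BBC, C->AB

  step 2 ⇒ step 3: BBCBBCABBBCBBCABBBCBBCBBCBBCAB ⇒ BBC·BBC·AB·BBC·BBC·AB·BBC·BBC·BBC·BBC·AB·BBC·BBC·AB·BBC·BBC·BBC·BBC·AB·BBC·BBC·AB·BBC·BBC·AB·BBC·BBC·AB·BBC·BBC
    A ↦ BBC
    B ↦ BBC
    C ↦ AB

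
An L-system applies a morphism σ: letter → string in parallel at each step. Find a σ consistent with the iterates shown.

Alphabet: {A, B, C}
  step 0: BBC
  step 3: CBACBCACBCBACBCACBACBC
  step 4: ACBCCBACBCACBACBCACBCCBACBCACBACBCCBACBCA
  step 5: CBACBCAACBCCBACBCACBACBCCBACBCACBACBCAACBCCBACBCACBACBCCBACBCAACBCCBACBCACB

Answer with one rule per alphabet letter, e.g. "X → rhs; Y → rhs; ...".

A->CB, B->CBC, C->A

  step 4 ⇒ step 5: ACBCCBACBCACBACBCACBCCBACBCACBACBCCBACBCA ⇒ CB·A·CBC·A·A·CBC·CB·A·CBC·A·CB·A·CBC·CB·A·CBC·A·CB·A·CBC·A·A·CBC·CB·A·CBC·A·CB·A·CBC·CB·A·CBC·A·A·CBC·CB·A·CBC·A·CB
    A ↦ CB
    B ↦ CBC
    C ↦ A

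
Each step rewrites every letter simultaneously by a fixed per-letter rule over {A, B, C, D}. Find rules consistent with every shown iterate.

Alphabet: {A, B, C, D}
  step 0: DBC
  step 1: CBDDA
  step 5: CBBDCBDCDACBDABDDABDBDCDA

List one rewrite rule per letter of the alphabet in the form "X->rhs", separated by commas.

  step 0 ⇒ step 1: DBC ⇒ C·BD·DA
    B ↦ BD
    C ↦ DA
    D ↦ C
    A ↦ B  (constrained at step 1)

A->B, B->BD, C->DA, D->C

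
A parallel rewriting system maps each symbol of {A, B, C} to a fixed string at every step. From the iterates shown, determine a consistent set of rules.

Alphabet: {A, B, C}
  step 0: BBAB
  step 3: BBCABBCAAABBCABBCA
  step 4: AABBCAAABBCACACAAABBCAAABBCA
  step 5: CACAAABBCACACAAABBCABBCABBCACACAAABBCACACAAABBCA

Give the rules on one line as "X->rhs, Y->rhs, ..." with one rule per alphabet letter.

  step 4 ⇒ step 5: AABBCAAABBCACACAAABBCAAABBCA ⇒ CA·CA·A·A·BB·CA·CA·CA·A·A·BB·CA·BB·CA·BB·CA·CA·CA·A·A·BB·CA·CA·CA·A·A·BB·CA
    A ↦ CA
    B ↦ A
    C ↦ BB

A->CA, B->A, C->BB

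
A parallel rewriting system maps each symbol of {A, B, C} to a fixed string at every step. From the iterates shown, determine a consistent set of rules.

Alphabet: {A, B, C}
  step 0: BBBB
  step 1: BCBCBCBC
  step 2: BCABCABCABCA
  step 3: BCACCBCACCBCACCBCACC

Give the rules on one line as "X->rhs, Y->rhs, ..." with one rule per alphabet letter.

  step 2 ⇒ step 3: BCABCABCABCA ⇒ BC·A·CC·BC·A·CC·BC·A·CC·BC·A·CC
    A ↦ CC
    B ↦ BC
    C ↦ A

A->CC, B->BC, C->A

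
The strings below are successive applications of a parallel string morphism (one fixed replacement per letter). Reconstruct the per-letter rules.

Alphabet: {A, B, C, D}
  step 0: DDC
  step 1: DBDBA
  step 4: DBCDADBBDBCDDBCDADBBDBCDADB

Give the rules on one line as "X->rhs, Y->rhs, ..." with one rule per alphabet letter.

  step 0 ⇒ step 1: DDC ⇒ DB·DB·A
    C ↦ A
    D ↦ DB
    A ↦ B  (constrained at step 1)
    B ↦ CD  (constrained at step 1)

A->B, B->CD, C->A, D->DB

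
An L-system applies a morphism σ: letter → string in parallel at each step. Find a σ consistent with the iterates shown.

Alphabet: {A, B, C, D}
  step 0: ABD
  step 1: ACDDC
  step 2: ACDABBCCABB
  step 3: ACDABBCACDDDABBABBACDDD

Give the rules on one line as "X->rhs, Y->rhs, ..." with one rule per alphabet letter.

A->ACD, B->D, C->ABB, D->C

  step 2 ⇒ step 3: ACDABBCCABB ⇒ ACD·ABB·C·ACD·D·D·ABB·ABB·ACD·D·D
    A ↦ ACD
    B ↦ D
    C ↦ ABB
    D ↦ C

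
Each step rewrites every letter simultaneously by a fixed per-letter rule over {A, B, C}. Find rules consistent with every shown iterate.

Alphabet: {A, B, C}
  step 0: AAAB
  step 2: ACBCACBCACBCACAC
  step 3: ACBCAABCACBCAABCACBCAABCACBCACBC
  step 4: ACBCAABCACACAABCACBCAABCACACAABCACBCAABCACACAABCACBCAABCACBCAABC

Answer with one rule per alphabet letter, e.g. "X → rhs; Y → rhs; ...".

  step 3 ⇒ step 4: ACBCAABCACBCAABCACBCAABCACBCACBC ⇒ AC·BC·AA·BC·AC·AC·AA·BC·AC·BC·AA·BC·AC·AC·AA·BC·AC·BC·AA·BC·AC·AC·AA·BC·AC·BC·AA·BC·AC·BC·AA·BC
    A ↦ AC
    B ↦ AA
    C ↦ BC

A->AC, B->AA, C->BC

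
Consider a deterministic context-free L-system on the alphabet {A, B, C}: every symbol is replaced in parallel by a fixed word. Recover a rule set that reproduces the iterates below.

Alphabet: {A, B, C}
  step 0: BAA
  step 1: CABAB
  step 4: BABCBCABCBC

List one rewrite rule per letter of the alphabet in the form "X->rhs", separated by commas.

A->AB, B->C, C->B

  step 0 ⇒ step 1: BAA ⇒ C·AB·AB
    A ↦ AB
    B ↦ C
    C ↦ B  (constrained at step 1)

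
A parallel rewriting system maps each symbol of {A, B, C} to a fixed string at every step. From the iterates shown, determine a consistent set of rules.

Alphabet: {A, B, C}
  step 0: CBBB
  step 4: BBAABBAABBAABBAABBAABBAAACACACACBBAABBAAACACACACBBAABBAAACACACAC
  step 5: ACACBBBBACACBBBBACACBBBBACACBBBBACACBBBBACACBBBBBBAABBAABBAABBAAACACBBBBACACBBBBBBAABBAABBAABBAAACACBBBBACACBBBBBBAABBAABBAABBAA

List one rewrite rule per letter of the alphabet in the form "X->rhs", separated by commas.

A->BB, B->AC, C->AA

  step 4 ⇒ step 5: BBAABBAABBAABBAABBAABBAAACACACACBBAABBAAACACACACBBAABBAAACACACAC ⇒ AC·AC·BB·BB·AC·AC·BB·BB·AC·AC·BB·BB·AC·AC·BB·BB·AC·AC·BB·BB·AC·AC·BB·BB·BB·AA·BB·AA·BB·AA·BB·AA·AC·AC·BB·BB·AC·AC·BB·BB·BB·AA·BB·AA·BB·AA·BB·AA·AC·AC·BB·BB·AC·AC·BB·BB·BB·AA·BB·AA·BB·AA·BB·AA
    A ↦ BB
    B ↦ AC
    C ↦ AA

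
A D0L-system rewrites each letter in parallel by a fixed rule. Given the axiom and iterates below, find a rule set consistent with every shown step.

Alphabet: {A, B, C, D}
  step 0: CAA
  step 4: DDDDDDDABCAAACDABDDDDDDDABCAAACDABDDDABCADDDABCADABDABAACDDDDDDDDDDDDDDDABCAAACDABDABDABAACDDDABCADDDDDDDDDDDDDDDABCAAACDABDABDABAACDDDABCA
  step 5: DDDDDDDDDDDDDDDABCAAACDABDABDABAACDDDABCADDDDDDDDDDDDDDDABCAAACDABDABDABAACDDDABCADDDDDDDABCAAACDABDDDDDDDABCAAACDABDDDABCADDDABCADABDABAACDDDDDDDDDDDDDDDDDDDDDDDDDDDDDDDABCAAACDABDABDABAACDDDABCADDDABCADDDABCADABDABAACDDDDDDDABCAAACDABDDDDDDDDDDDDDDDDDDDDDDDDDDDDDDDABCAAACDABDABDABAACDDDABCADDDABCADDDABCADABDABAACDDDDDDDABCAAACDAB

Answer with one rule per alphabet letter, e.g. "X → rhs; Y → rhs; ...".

  step 4 ⇒ step 5: DDDDDDDABCAAACDABDDDDDDDABCAAACDABDDDABCADDDABCADABDABAACDDDDDDDDDDDDDDDABCAAACDABDABDABAACDDDABCADDDDDDDDDDDDDDDABCAAACDABDABDABAACDDDABCA ⇒ DD·DD·DD·DD·DD·DD·DD·DAB·CA·AAC·DAB·DAB·DAB·AAC·DD·DAB·CA·DD·DD·DD·DD·DD·DD·DD·DAB·CA·AAC·DAB·DAB·DAB·AAC·DD·DAB·CA·DD·DD·DD·DAB·CA·AAC·DAB·DD·DD·DD·DAB·CA·AAC·DAB·DD·DAB·CA·DD·DAB·CA·DAB·DAB·AAC·DD·DD·DD·DD·DD·DD·DD·DD·DD·DD·DD·DD·DD·DD·DD·DAB·CA·AAC·DAB·DAB·DAB·AAC·DD·DAB·CA·DD·DAB·CA·DD·DAB·CA·DAB·DAB·AAC·DD·DD·DD·DAB·CA·AAC·DAB·DD·DD·DD·DD·DD·DD·DD·DD·DD·DD·DD·DD·DD·DD·DD·DAB·CA·AAC·DAB·DAB·DAB·AAC·DD·DAB·CA·DD·DAB·CA·DD·DAB·CA·DAB·DAB·AAC·DD·DD·DD·DAB·CA·AAC·DAB
    A ↦ DAB
    B ↦ CA
    C ↦ AAC
    D ↦ DD

A->DAB, B->CA, C->AAC, D->DD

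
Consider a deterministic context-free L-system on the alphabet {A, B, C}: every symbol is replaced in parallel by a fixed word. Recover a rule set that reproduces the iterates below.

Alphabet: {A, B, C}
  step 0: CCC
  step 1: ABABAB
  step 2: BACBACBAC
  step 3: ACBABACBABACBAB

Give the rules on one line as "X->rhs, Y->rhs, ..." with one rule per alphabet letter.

  step 2 ⇒ step 3: BACBACBAC ⇒ AC·B·AB·AC·B·AB·AC·B·AB
    A ↦ B
    B ↦ AC
    C ↦ AB

A->B, B->AC, C->AB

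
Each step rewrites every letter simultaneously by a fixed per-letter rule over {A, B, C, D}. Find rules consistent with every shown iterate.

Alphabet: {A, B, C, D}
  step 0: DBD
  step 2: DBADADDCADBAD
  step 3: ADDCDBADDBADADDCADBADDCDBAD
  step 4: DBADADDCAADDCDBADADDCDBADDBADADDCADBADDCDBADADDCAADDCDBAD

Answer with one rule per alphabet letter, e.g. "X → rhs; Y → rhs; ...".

  step 3 ⇒ step 4: ADDCDBADDBADADDCADBADDCDBAD ⇒ DB·AD·AD·DCA·AD·DC·DB·AD·AD·DC·DB·AD·DB·AD·AD·DCA·DB·AD·DC·DB·AD·AD·DCA·AD·DC·DB·AD
    A ↦ DB
    B ↦ DC
    C ↦ DCA
    D ↦ AD

A->DB, B->DC, C->DCA, D->AD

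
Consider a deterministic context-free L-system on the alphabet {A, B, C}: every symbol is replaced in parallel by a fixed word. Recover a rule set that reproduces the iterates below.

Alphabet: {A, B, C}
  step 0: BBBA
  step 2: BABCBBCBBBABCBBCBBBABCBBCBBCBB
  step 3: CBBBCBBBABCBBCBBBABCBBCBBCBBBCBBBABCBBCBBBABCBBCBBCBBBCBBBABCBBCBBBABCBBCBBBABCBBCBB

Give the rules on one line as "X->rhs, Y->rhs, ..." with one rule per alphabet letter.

A->B, B->CBB, C->BAB

  step 2 ⇒ step 3: BABCBBCBBBABCBBCBBBABCBBCBBCBB ⇒ CBB·B·CBB·BAB·CBB·CBB·BAB·CBB·CBB·CBB·B·CBB·BAB·CBB·CBB·BAB·CBB·CBB·CBB·B·CBB·BAB·CBB·CBB·BAB·CBB·CBB·BAB·CBB·CBB
    A ↦ B
    B ↦ CBB
    C ↦ BAB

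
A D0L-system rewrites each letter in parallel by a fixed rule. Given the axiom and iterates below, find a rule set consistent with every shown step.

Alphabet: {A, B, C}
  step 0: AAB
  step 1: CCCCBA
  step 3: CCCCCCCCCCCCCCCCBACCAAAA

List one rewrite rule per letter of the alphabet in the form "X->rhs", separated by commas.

A->CC, B->BA, C->AA

  step 0 ⇒ step 1: AAB ⇒ CC·CC·BA
    A ↦ CC
    B ↦ BA
    C ↦ AA  (constrained at step 1)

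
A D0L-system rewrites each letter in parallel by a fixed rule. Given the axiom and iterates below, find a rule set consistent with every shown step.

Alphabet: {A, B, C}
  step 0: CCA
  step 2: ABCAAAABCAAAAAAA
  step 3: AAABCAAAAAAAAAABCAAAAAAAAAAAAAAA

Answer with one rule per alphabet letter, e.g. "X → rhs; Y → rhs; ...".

A->AA, B->A, C->BCA

  step 2 ⇒ step 3: ABCAAAABCAAAAAAA ⇒ AA·A·BCA·AA·AA·AA·AA·A·BCA·AA·AA·AA·AA·AA·AA·AA
    A ↦ AA
    B ↦ A
    C ↦ BCA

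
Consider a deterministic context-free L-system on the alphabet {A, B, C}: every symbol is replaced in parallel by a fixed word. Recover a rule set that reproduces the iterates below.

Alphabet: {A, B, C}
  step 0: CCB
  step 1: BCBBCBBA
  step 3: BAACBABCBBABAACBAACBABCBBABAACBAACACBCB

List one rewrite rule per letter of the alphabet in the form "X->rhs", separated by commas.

A->AC, B->BA, C->BCB

  step 0 ⇒ step 1: CCB ⇒ BCB·BCB·BA
    B ↦ BA
    C ↦ BCB
    A ↦ AC  (constrained at step 1)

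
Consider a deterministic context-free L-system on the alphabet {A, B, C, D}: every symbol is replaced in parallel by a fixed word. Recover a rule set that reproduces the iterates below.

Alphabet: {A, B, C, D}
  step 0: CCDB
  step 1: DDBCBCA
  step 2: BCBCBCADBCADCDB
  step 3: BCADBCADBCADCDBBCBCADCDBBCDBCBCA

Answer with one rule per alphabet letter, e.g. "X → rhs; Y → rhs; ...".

  step 2 ⇒ step 3: BCBCBCADBCADCDB ⇒ BCA·D·BCA·D·BCA·D·CDB·BC·BCA·D·CDB·BC·D·BC·BCA
    A ↦ CDB
    B ↦ BCA
    C ↦ D
    D ↦ BC

A->CDB, B->BCA, C->D, D->BC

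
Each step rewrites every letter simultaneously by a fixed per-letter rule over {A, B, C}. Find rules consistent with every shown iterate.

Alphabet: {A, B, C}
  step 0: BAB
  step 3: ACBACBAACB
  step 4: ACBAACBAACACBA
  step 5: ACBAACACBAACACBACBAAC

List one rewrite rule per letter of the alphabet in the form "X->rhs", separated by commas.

A->AC, B->A, C->B

  step 4 ⇒ step 5: ACBAACBAACACBA ⇒ AC·B·A·AC·AC·B·A·AC·AC·B·AC·B·A·AC
    A ↦ AC
    B ↦ A
    C ↦ B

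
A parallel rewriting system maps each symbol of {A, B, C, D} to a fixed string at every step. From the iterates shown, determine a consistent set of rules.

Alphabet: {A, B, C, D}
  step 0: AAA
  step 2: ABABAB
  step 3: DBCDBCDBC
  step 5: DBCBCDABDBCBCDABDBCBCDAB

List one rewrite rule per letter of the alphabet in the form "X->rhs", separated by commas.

  step 2 ⇒ step 3: ABABAB ⇒ D·BC·D·BC·D·BC
    A ↦ D
    B ↦ BC
    C ↦ D  (constrained at step 3)
    D ↦ AB  (constrained at step 3)

A->D, B->BC, C->D, D->AB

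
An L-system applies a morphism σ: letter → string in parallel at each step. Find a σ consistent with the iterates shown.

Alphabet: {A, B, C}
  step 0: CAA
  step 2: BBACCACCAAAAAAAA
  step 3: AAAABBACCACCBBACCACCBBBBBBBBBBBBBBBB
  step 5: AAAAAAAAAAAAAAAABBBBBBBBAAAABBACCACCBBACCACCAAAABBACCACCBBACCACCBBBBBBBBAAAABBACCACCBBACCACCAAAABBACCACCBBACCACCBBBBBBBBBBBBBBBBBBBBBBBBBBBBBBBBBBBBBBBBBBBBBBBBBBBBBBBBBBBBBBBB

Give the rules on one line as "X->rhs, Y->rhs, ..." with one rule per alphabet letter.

  step 2 ⇒ step 3: BBACCACCAAAAAAAA ⇒ AA·AA·BB·ACC·ACC·BB·ACC·ACC·BB·BB·BB·BB·BB·BB·BB·BB
    A ↦ BB
    B ↦ AA
    C ↦ ACC

A->BB, B->AA, C->ACC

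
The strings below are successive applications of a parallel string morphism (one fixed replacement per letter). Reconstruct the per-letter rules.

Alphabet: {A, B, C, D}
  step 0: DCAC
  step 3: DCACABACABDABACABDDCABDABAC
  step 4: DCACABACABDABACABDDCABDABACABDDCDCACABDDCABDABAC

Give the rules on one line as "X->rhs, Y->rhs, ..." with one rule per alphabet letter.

A->AB, B->D, C->AC, D->DC

  step 3 ⇒ step 4: DCACABACABDABACABDDCABDABAC ⇒ DC·AC·AB·AC·AB·D·AB·AC·AB·D·DC·AB·D·AB·AC·AB·D·DC·DC·AC·AB·D·DC·AB·D·AB·AC
    A ↦ AB
    B ↦ D
    C ↦ AC
    D ↦ DC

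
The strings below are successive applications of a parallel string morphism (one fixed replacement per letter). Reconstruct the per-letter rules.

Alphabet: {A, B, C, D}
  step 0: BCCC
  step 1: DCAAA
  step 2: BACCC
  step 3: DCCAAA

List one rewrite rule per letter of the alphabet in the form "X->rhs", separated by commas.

  step 2 ⇒ step 3: BACCC ⇒ DC·C·A·A·A
    A ↦ C
    B ↦ DC
    C ↦ A
  step 1 ⇒ step 2: DCAAA ⇒ B·A·C·C·C
    D ↦ B

A->C, B->DC, C->A, D->B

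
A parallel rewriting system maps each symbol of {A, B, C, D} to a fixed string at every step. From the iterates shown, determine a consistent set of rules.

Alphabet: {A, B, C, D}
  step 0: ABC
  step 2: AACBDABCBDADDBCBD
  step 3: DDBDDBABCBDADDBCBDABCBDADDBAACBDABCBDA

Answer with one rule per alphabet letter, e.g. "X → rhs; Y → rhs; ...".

  step 2 ⇒ step 3: AACBDABCBDADDBCBD ⇒ DDB·DDB·AB·CBD·A·DDB·CBD·AB·CBD·A·DDB·A·A·CBD·AB·CBD·A
    A ↦ DDB
    B ↦ CBD
    C ↦ AB
    D ↦ A

A->DDB, B->CBD, C->AB, D->A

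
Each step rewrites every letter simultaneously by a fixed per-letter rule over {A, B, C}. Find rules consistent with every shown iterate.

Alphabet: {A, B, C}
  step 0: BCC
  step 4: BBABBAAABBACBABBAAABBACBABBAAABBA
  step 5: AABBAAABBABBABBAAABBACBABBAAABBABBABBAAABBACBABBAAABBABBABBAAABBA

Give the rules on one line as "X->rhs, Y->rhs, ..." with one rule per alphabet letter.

  step 4 ⇒ step 5: BBABBAAABBACBABBAAABBACBABBAAABBA ⇒ A·A·BBA·A·A·BBA·BBA·BBA·A·A·BBA·CB·A·BBA·A·A·BBA·BBA·BBA·A·A·BBA·CB·A·BBA·A·A·BBA·BBA·BBA·A·A·BBA
    A ↦ BBA
    B ↦ A
    C ↦ CB

A->BBA, B->A, C->CB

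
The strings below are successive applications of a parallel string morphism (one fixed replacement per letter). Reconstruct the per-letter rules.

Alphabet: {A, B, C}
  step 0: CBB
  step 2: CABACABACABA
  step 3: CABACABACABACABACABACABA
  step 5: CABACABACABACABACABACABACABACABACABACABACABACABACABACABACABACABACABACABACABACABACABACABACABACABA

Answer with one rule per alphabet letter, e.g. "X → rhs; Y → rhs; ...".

A->BA, B->CA, C->CA

  step 2 ⇒ step 3: CABACABACABA ⇒ CA·BA·CA·BA·CA·BA·CA·BA·CA·BA·CA·BA
    A ↦ BA
    B ↦ CA
    C ↦ CA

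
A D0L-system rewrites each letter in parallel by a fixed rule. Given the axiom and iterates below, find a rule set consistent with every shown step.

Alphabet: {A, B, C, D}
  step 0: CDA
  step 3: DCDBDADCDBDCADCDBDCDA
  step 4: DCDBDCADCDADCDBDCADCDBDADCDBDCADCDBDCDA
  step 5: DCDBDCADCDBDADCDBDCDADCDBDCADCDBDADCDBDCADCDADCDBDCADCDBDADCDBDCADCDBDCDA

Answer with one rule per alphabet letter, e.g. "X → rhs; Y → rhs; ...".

  step 4 ⇒ step 5: DCDBDCADCDADCDBDCADCDBDADCDBDCADCDBDCDA ⇒ DC·DB·DC·A·DC·DB·DA·DC·DB·DC·DA·DC·DB·DC·A·DC·DB·DA·DC·DB·DC·A·DC·DA·DC·DB·DC·A·DC·DB·DA·DC·DB·DC·A·DC·DB·DC·DA
    A ↦ DA
    B ↦ A
    C ↦ DB
    D ↦ DC

A->DA, B->A, C->DB, D->DC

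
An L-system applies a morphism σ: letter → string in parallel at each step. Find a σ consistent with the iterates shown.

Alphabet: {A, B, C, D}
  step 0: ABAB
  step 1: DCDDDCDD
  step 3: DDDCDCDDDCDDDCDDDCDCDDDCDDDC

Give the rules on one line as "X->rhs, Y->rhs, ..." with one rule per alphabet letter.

A->DC, B->DD, C->A, D->BA

  step 0 ⇒ step 1: ABAB ⇒ DC·DD·DC·DD
    A ↦ DC
    B ↦ DD
    C ↦ A  (constrained at step 1)
    D ↦ BA  (constrained at step 1)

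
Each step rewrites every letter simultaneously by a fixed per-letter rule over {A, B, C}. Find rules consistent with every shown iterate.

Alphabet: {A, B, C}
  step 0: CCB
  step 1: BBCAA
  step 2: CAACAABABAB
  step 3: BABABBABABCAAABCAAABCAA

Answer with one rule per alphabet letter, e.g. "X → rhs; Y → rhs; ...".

A->AB, B->CAA, C->B

  step 2 ⇒ step 3: CAACAABABAB ⇒ B·AB·AB·B·AB·AB·CAA·AB·CAA·AB·CAA
    A ↦ AB
    B ↦ CAA
    C ↦ B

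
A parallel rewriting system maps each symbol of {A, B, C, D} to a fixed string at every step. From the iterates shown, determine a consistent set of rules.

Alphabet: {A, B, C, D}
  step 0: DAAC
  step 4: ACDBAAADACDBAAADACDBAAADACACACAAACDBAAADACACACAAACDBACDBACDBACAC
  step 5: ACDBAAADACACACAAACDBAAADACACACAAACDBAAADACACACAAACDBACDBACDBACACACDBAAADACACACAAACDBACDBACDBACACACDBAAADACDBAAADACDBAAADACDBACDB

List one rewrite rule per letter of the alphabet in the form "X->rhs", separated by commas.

  step 4 ⇒ step 5: ACDBAAADACDBAAADACDBAAADACACACAAACDBAAADACACACAAACDBACDBACDBACAC ⇒ AC·DB·AA·AD·AC·AC·AC·AA·AC·DB·AA·AD·AC·AC·AC·AA·AC·DB·AA·AD·AC·AC·AC·AA·AC·DB·AC·DB·AC·DB·AC·AC·AC·DB·AA·AD·AC·AC·AC·AA·AC·DB·AC·DB·AC·DB·AC·AC·AC·DB·AA·AD·AC·DB·AA·AD·AC·DB·AA·AD·AC·DB·AC·DB
    A ↦ AC
    B ↦ AD
    C ↦ DB
    D ↦ AA

A->AC, B->AD, C->DB, D->AA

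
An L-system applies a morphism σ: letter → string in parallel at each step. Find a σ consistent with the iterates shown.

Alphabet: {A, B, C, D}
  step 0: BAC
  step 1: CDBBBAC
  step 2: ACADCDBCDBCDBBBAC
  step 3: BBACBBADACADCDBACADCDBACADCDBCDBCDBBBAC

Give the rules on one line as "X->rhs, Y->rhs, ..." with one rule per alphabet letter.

  step 2 ⇒ step 3: ACADCDBCDBCDBBBAC ⇒ BB·AC·BB·AD·AC·AD·CDB·AC·AD·CDB·AC·AD·CDB·CDB·CDB·BB·AC
    A ↦ BB
    B ↦ CDB
    C ↦ AC
    D ↦ AD

A->BB, B->CDB, C->AC, D->AD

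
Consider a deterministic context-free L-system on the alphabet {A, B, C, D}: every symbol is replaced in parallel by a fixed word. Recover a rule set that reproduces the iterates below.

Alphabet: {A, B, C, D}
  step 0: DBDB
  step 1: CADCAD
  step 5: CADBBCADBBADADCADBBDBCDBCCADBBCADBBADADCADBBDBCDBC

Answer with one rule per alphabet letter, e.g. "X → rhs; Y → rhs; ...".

  step 0 ⇒ step 1: DBDB ⇒ C·AD·C·AD
    B ↦ AD
    D ↦ C
    A ↦ DB  (constrained at step 1)
    C ↦ BB  (constrained at step 1)

A->DB, B->AD, C->BB, D->C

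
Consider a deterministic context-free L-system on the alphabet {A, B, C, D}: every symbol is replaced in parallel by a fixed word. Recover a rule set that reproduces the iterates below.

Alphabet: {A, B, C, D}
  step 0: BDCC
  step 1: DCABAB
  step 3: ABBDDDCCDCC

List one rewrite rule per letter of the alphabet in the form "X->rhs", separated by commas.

A->BD, B->D, C->AB, D->C

  step 0 ⇒ step 1: BDCC ⇒ D·C·AB·AB
    B ↦ D
    C ↦ AB
    D ↦ C
    A ↦ BD  (constrained at step 1)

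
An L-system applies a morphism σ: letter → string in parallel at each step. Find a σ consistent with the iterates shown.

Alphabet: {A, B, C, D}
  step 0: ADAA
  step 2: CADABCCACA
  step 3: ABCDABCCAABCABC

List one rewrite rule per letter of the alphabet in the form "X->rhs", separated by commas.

  step 2 ⇒ step 3: CADABCCACA ⇒ A·BC·DA·BC·C·A·A·BC·A·BC
    A ↦ BC
    B ↦ C
    C ↦ A
    D ↦ DA

A->BC, B->C, C->A, D->DA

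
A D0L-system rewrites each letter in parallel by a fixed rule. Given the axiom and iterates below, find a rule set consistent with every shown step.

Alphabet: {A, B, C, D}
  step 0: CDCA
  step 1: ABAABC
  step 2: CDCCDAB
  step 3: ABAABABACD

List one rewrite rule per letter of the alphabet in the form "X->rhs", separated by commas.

A->C, B->D, C->AB, D->A

  step 2 ⇒ step 3: CDCCDAB ⇒ AB·A·AB·AB·A·C·D
    A ↦ C
    B ↦ D
    C ↦ AB
    D ↦ A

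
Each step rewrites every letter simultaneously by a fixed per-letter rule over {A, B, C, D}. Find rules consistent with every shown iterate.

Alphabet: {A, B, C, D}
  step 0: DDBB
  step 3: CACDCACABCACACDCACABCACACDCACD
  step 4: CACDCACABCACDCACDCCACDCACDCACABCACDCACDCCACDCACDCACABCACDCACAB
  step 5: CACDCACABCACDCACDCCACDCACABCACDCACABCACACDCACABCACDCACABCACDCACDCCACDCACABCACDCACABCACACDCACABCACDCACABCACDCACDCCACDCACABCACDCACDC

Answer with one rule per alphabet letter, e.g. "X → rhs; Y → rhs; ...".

A->CD, B->C, C->CA, D->CAB

  step 4 ⇒ step 5: CACDCACABCACDCACDCCACDCACDCACABCACDCACDCCACDCACDCACABCACDCACAB ⇒ CA·CD·CA·CAB·CA·CD·CA·CD·C·CA·CD·CA·CAB·CA·CD·CA·CAB·CA·CA·CD·CA·CAB·CA·CD·CA·CAB·CA·CD·CA·CD·C·CA·CD·CA·CAB·CA·CD·CA·CAB·CA·CA·CD·CA·CAB·CA·CD·CA·CAB·CA·CD·CA·CD·C·CA·CD·CA·CAB·CA·CD·CA·CD·C
    A ↦ CD
    B ↦ C
    C ↦ CA
    D ↦ CAB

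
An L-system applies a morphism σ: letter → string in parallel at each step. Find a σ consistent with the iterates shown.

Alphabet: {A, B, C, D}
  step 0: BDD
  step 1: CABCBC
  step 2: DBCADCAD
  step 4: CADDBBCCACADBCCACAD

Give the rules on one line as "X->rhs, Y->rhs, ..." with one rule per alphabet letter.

A->B, B->CA, C->D, D->BC

  step 1 ⇒ step 2: CABCBC ⇒ D·B·CA·D·CA·D
    A ↦ B
    B ↦ CA
    C ↦ D
  step 0 ⇒ step 1: BDD ⇒ CA·BC·BC
    D ↦ BC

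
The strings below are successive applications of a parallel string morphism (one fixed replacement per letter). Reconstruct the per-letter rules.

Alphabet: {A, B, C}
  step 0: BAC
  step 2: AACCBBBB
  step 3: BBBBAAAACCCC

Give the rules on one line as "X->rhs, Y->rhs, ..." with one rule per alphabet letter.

A->BB, B->C, C->AA

  step 2 ⇒ step 3: AACCBBBB ⇒ BB·BB·AA·AA·C·C·C·C
    A ↦ BB
    B ↦ C
    C ↦ AA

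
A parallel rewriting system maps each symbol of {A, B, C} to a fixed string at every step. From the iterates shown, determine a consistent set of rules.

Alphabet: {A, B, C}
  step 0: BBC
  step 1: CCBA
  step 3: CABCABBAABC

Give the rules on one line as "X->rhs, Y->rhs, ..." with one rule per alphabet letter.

  step 0 ⇒ step 1: BBC ⇒ C·C·BA
    B ↦ C
    C ↦ BA
    A ↦ AB  (constrained at step 1)

A->AB, B->C, C->BA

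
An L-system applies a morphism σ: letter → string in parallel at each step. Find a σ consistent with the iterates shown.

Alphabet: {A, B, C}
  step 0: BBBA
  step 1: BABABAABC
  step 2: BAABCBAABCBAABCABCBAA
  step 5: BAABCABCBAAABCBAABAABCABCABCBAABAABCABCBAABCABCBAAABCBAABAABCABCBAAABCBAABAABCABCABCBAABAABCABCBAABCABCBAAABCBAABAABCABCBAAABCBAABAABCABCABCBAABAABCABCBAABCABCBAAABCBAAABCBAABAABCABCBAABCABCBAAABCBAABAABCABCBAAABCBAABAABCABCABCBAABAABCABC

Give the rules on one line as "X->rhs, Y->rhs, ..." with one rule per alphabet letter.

A->ABC, B->BA, C->A

  step 1 ⇒ step 2: BABABAABC ⇒ BA·ABC·BA·ABC·BA·ABC·ABC·BA·A
    A ↦ ABC
    B ↦ BA
    C ↦ A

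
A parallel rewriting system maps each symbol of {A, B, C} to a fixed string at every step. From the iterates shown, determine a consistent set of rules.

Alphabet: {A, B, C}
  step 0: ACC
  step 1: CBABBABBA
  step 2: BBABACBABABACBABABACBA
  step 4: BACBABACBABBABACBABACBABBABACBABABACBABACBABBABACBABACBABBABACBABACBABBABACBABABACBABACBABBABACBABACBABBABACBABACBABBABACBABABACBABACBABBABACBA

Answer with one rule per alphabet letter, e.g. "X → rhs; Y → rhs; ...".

A->CBA, B->BA, C->BBA

  step 1 ⇒ step 2: CBABBABBA ⇒ BBA·BA·CBA·BA·BA·CBA·BA·BA·CBA
    A ↦ CBA
    B ↦ BA
    C ↦ BBA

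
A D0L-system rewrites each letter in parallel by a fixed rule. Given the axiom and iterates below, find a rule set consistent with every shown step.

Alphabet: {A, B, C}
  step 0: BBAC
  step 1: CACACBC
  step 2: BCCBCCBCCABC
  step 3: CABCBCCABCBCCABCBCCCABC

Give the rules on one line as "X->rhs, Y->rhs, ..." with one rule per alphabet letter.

A->C, B->CA, C->BC

  step 2 ⇒ step 3: BCCBCCBCCABC ⇒ CA·BC·BC·CA·BC·BC·CA·BC·BC·C·CA·BC
    A ↦ C
    B ↦ CA
    C ↦ BC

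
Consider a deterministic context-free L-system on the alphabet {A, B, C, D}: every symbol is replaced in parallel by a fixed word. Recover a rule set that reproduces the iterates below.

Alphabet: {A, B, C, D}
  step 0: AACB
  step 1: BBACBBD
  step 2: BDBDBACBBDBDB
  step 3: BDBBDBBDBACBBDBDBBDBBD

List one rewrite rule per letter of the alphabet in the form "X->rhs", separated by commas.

  step 2 ⇒ step 3: BDBDBACBBDBDB ⇒ BD·B·BD·B·BD·B·ACB·BD·BD·B·BD·B·BD
    A ↦ B
    B ↦ BD
    C ↦ ACB
    D ↦ B

A->B, B->BD, C->ACB, D->B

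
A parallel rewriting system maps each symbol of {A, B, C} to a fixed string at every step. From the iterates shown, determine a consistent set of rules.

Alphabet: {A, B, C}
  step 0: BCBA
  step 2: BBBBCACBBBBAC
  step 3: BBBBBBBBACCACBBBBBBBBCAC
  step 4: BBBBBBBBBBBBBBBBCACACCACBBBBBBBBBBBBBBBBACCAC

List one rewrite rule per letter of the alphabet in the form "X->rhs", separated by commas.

  step 3 ⇒ step 4: BBBBBBBBACCACBBBBBBBBCAC ⇒ BB·BB·BB·BB·BB·BB·BB·BB·C·AC·AC·C·AC·BB·BB·BB·BB·BB·BB·BB·BB·AC·C·AC
    A ↦ C
    B ↦ BB
    C ↦ AC

A->C, B->BB, C->AC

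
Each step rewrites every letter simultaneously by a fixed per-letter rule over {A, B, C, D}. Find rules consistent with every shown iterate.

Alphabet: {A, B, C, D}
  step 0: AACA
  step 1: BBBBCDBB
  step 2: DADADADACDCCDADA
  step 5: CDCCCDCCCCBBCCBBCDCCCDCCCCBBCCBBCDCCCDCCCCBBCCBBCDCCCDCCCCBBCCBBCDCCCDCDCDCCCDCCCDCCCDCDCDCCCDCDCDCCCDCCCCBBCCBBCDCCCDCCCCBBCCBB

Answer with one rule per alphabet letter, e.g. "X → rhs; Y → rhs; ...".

  step 1 ⇒ step 2: BBBBCDBB ⇒ DA·DA·DA·DA·CD·CC·DA·DA
    B ↦ DA
    C ↦ CD
    D ↦ CC
  step 0 ⇒ step 1: AACA ⇒ BB·BB·CD·BB
    A ↦ BB

A->BB, B->DA, C->CD, D->CC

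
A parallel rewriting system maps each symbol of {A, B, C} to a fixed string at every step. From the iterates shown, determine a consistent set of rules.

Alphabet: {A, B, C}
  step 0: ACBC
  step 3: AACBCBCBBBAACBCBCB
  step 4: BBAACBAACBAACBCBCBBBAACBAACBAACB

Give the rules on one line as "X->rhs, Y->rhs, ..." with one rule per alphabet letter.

A->B, B->CB, C->AA

  step 3 ⇒ step 4: AACBCBCBBBAACBCBCB ⇒ B·B·AA·CB·AA·CB·AA·CB·CB·CB·B·B·AA·CB·AA·CB·AA·CB
    A ↦ B
    B ↦ CB
    C ↦ AA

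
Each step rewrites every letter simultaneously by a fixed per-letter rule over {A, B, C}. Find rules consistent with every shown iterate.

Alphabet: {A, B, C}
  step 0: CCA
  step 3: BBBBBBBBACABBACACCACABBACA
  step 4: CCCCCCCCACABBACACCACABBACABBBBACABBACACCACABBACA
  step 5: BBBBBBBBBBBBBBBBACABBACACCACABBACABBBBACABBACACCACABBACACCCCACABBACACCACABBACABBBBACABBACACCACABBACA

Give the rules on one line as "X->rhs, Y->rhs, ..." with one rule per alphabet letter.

  step 4 ⇒ step 5: CCCCCCCCACABBACACCACABBACABBBBACABBACACCACABBACA ⇒ BB·BB·BB·BB·BB·BB·BB·BB·ACA·BB·ACA·C·C·ACA·BB·ACA·BB·BB·ACA·BB·ACA·C·C·ACA·BB·ACA·C·C·C·C·ACA·BB·ACA·C·C·ACA·BB·ACA·BB·BB·ACA·BB·ACA·C·C·ACA·BB·ACA
    A ↦ ACA
    B ↦ C
    C ↦ BB

A->ACA, B->C, C->BB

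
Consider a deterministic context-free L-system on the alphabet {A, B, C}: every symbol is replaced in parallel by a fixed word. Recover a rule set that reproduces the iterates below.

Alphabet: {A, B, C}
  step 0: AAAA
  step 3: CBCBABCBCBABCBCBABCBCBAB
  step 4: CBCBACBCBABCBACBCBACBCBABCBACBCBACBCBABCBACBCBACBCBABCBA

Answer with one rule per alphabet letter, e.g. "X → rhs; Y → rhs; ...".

A->B, B->CBA, C->CB

  step 3 ⇒ step 4: CBCBABCBCBABCBCBABCBCBAB ⇒ CB·CBA·CB·CBA·B·CBA·CB·CBA·CB·CBA·B·CBA·CB·CBA·CB·CBA·B·CBA·CB·CBA·CB·CBA·B·CBA
    A ↦ B
    B ↦ CBA
    C ↦ CB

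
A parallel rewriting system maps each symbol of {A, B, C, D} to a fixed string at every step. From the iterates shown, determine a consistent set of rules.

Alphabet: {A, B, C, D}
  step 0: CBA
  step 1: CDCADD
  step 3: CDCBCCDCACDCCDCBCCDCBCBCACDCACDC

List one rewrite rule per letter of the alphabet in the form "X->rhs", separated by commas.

A->DD, B->A, C->CDC, D->BC

  step 0 ⇒ step 1: CBA ⇒ CDC·A·DD
    A ↦ DD
    B ↦ A
    C ↦ CDC
    D ↦ BC  (constrained at step 1)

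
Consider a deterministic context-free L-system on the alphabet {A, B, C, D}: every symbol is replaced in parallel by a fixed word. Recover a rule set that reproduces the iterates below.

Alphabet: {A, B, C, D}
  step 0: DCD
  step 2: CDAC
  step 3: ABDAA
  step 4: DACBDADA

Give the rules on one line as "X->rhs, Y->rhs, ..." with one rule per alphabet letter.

  step 3 ⇒ step 4: ABDAA ⇒ DA·C·B·DA·DA
    A ↦ DA
    B ↦ C
    D ↦ B
  step 2 ⇒ step 3: CDAC ⇒ A·B·DA·A
    C ↦ A

A->DA, B->C, C->A, D->B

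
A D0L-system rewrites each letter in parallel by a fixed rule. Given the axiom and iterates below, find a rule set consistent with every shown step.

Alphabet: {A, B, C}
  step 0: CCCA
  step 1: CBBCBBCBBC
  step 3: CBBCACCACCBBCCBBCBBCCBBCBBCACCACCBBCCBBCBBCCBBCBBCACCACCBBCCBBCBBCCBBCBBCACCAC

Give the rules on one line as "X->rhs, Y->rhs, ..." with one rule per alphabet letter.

A->C, B->CAC, C->CBB

  step 0 ⇒ step 1: CCCA ⇒ CBB·CBB·CBB·C
    A ↦ C
    C ↦ CBB
    B ↦ CAC  (constrained at step 1)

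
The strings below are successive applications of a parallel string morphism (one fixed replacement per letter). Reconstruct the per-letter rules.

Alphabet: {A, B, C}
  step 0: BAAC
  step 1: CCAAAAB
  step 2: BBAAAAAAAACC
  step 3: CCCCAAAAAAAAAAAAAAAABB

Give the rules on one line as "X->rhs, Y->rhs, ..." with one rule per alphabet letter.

  step 2 ⇒ step 3: BBAAAAAAAACC ⇒ CC·CC·AA·AA·AA·AA·AA·AA·AA·AA·B·B
    A ↦ AA
    B ↦ CC
    C ↦ B

A->AA, B->CC, C->B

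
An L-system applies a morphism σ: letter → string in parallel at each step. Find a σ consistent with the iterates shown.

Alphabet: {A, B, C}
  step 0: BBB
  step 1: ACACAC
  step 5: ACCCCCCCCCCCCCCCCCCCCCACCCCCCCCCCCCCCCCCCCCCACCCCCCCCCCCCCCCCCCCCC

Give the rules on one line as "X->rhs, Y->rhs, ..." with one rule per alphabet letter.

  step 0 ⇒ step 1: BBB ⇒ AC·AC·AC
    B ↦ AC
    A ↦ B  (constrained at step 1)
    C ↦ CC  (constrained at step 1)

A->B, B->AC, C->CC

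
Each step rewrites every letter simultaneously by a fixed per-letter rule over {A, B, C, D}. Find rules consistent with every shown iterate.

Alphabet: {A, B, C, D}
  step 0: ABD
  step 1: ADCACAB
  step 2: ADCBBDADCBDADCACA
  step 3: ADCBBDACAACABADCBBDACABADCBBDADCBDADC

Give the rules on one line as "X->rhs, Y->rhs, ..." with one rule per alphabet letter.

A->ADC, B->ACA, C->BD, D->B

  step 2 ⇒ step 3: ADCBBDADCBDADCACA ⇒ ADC·B·BD·ACA·ACA·B·ADC·B·BD·ACA·B·ADC·B·BD·ADC·BD·ADC
    A ↦ ADC
    B ↦ ACA
    C ↦ BD
    D ↦ B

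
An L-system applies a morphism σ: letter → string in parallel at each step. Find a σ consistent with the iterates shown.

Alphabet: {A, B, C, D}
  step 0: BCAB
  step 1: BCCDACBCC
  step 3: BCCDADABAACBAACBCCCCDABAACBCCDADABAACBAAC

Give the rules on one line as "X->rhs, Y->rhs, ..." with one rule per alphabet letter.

  step 0 ⇒ step 1: BCAB ⇒ BCC·DA·C·BCC
    A ↦ C
    B ↦ BCC
    C ↦ DA
    D ↦ BAA  (constrained at step 1)

A->C, B->BCC, C->DA, D->BAA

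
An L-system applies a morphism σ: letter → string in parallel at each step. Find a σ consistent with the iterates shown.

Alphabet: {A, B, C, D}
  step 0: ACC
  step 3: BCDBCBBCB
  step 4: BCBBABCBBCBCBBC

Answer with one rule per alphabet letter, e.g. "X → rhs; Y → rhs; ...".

  step 3 ⇒ step 4: BCDBCBBCB ⇒ BC·B·BA·BC·B·BC·BC·B·BC
    B ↦ BC
    C ↦ B
    D ↦ BA
    A ↦ D  (constrained at step 0)

A->D, B->BC, C->B, D->BA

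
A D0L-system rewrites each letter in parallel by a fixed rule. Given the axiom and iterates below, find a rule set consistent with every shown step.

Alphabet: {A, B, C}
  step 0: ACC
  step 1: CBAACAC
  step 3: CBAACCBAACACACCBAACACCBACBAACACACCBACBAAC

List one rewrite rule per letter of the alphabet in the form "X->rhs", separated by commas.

  step 0 ⇒ step 1: ACC ⇒ CBA·AC·AC
    A ↦ CBA
    C ↦ AC
    B ↦ AC  (constrained at step 1)

A->CBA, B->AC, C->AC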